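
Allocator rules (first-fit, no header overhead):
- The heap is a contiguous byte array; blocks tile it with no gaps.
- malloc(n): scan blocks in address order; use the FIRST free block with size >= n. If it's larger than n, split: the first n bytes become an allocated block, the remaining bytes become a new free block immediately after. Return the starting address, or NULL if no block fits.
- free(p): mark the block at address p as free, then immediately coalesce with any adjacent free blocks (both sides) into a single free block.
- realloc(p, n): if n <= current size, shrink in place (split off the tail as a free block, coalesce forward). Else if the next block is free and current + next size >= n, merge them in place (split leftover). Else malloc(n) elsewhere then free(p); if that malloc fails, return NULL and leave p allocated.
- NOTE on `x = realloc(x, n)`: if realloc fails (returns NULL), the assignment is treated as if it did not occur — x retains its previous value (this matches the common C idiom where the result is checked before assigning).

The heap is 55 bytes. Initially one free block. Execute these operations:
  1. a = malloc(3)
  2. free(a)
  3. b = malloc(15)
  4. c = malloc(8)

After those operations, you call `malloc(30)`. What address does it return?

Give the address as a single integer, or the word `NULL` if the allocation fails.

Answer: 23

Derivation:
Op 1: a = malloc(3) -> a = 0; heap: [0-2 ALLOC][3-54 FREE]
Op 2: free(a) -> (freed a); heap: [0-54 FREE]
Op 3: b = malloc(15) -> b = 0; heap: [0-14 ALLOC][15-54 FREE]
Op 4: c = malloc(8) -> c = 15; heap: [0-14 ALLOC][15-22 ALLOC][23-54 FREE]
malloc(30): first-fit scan over [0-14 ALLOC][15-22 ALLOC][23-54 FREE] -> 23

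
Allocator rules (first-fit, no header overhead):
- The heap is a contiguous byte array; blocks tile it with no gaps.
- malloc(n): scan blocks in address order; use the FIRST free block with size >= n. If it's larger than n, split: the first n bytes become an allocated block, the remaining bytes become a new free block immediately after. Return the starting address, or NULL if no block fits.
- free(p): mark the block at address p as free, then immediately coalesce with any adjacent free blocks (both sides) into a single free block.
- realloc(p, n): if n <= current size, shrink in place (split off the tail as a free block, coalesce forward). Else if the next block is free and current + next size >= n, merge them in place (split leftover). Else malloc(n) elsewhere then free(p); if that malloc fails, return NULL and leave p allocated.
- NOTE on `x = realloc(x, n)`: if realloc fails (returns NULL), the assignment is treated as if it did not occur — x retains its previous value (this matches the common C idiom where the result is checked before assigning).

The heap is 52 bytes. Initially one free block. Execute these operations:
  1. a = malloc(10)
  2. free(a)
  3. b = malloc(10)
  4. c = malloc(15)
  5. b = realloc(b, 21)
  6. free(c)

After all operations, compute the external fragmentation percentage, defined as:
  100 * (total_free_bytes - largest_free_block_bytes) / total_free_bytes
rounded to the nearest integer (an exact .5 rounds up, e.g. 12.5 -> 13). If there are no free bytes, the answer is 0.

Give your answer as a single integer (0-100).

Answer: 19

Derivation:
Op 1: a = malloc(10) -> a = 0; heap: [0-9 ALLOC][10-51 FREE]
Op 2: free(a) -> (freed a); heap: [0-51 FREE]
Op 3: b = malloc(10) -> b = 0; heap: [0-9 ALLOC][10-51 FREE]
Op 4: c = malloc(15) -> c = 10; heap: [0-9 ALLOC][10-24 ALLOC][25-51 FREE]
Op 5: b = realloc(b, 21) -> b = 25; heap: [0-9 FREE][10-24 ALLOC][25-45 ALLOC][46-51 FREE]
Op 6: free(c) -> (freed c); heap: [0-24 FREE][25-45 ALLOC][46-51 FREE]
Free blocks: [25 6] total_free=31 largest=25 -> 100*(31-25)/31 = 600/31 ≈ 19.355 -> rounds to 19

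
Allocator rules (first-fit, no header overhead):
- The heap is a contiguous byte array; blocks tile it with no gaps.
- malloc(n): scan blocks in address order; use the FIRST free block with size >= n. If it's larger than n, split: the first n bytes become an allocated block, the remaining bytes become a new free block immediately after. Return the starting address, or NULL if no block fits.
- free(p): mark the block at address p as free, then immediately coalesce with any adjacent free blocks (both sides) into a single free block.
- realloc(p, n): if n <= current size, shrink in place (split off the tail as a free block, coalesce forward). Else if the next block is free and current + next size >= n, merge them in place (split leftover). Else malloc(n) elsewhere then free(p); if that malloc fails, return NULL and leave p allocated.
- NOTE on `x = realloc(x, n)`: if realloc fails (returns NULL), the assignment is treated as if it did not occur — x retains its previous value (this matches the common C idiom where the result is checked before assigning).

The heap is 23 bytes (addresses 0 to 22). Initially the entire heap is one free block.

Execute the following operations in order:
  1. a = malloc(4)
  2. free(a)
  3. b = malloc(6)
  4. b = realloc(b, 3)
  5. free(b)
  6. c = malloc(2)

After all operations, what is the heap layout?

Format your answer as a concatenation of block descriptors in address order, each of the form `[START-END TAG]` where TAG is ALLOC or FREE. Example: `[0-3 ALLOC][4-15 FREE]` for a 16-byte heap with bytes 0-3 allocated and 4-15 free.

Answer: [0-1 ALLOC][2-22 FREE]

Derivation:
Op 1: a = malloc(4) -> a = 0; heap: [0-3 ALLOC][4-22 FREE]
Op 2: free(a) -> (freed a); heap: [0-22 FREE]
Op 3: b = malloc(6) -> b = 0; heap: [0-5 ALLOC][6-22 FREE]
Op 4: b = realloc(b, 3) -> b = 0; heap: [0-2 ALLOC][3-22 FREE]
Op 5: free(b) -> (freed b); heap: [0-22 FREE]
Op 6: c = malloc(2) -> c = 0; heap: [0-1 ALLOC][2-22 FREE]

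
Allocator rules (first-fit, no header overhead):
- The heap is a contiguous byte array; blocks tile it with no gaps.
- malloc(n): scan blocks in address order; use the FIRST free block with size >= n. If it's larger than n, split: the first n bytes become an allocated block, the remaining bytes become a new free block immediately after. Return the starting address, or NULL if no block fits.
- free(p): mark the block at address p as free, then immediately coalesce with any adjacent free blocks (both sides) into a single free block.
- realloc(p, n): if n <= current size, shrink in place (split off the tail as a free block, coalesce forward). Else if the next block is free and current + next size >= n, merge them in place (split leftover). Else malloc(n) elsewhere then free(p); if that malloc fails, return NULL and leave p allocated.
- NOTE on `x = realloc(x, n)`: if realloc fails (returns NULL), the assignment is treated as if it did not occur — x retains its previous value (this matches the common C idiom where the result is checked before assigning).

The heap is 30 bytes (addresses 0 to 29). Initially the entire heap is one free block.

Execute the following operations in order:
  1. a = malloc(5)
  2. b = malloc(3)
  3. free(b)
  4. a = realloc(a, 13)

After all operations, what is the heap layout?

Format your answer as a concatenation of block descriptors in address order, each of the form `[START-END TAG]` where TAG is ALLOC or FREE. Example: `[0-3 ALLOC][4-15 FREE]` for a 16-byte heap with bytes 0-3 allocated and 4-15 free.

Op 1: a = malloc(5) -> a = 0; heap: [0-4 ALLOC][5-29 FREE]
Op 2: b = malloc(3) -> b = 5; heap: [0-4 ALLOC][5-7 ALLOC][8-29 FREE]
Op 3: free(b) -> (freed b); heap: [0-4 ALLOC][5-29 FREE]
Op 4: a = realloc(a, 13) -> a = 0; heap: [0-12 ALLOC][13-29 FREE]

Answer: [0-12 ALLOC][13-29 FREE]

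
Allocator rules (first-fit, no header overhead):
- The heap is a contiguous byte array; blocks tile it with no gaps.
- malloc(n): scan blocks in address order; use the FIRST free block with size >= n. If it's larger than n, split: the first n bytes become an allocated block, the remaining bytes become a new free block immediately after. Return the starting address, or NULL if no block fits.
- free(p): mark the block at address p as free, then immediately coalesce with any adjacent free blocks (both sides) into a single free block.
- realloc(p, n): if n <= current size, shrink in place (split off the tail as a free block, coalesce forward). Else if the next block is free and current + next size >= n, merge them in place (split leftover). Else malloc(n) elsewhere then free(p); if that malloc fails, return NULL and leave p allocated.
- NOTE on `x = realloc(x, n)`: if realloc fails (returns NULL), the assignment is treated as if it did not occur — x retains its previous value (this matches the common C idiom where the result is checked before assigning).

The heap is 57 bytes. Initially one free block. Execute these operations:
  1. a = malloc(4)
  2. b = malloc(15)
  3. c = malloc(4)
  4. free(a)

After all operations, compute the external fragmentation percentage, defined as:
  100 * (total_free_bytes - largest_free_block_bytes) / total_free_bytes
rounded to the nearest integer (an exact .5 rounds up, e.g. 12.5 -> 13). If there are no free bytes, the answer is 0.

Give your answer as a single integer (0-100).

Op 1: a = malloc(4) -> a = 0; heap: [0-3 ALLOC][4-56 FREE]
Op 2: b = malloc(15) -> b = 4; heap: [0-3 ALLOC][4-18 ALLOC][19-56 FREE]
Op 3: c = malloc(4) -> c = 19; heap: [0-3 ALLOC][4-18 ALLOC][19-22 ALLOC][23-56 FREE]
Op 4: free(a) -> (freed a); heap: [0-3 FREE][4-18 ALLOC][19-22 ALLOC][23-56 FREE]
Free blocks: [4 34] total_free=38 largest=34 -> 100*(38-34)/38 = 400/38 ≈ 10.526 -> rounds to 11

Answer: 11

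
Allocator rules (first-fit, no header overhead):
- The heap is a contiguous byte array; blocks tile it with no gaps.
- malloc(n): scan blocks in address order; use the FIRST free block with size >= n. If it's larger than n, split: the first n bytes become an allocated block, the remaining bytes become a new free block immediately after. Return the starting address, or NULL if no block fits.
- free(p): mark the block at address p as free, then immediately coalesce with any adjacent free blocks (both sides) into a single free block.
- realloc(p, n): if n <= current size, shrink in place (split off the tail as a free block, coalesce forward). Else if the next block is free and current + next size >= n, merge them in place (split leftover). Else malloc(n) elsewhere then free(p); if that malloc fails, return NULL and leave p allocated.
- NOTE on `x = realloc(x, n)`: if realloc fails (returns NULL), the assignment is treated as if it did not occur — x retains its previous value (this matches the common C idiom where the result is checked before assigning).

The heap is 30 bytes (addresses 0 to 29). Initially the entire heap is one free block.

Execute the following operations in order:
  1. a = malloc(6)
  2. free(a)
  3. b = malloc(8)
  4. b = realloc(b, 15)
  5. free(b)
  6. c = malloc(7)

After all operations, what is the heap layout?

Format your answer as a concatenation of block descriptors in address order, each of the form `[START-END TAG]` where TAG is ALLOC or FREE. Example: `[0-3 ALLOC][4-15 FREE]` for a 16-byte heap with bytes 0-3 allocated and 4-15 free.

Op 1: a = malloc(6) -> a = 0; heap: [0-5 ALLOC][6-29 FREE]
Op 2: free(a) -> (freed a); heap: [0-29 FREE]
Op 3: b = malloc(8) -> b = 0; heap: [0-7 ALLOC][8-29 FREE]
Op 4: b = realloc(b, 15) -> b = 0; heap: [0-14 ALLOC][15-29 FREE]
Op 5: free(b) -> (freed b); heap: [0-29 FREE]
Op 6: c = malloc(7) -> c = 0; heap: [0-6 ALLOC][7-29 FREE]

Answer: [0-6 ALLOC][7-29 FREE]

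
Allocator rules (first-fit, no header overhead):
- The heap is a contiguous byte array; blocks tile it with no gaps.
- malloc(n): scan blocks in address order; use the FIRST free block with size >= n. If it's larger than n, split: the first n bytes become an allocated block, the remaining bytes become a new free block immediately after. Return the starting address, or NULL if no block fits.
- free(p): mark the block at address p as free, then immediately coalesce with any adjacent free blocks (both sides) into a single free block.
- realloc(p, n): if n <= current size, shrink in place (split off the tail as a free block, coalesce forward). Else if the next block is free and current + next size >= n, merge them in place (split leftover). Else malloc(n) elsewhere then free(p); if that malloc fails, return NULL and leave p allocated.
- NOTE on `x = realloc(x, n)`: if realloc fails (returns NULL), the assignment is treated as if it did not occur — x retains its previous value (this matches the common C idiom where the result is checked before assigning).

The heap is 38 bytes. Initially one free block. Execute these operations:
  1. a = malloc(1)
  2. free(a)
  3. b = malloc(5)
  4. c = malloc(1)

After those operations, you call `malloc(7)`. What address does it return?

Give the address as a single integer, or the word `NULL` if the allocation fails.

Answer: 6

Derivation:
Op 1: a = malloc(1) -> a = 0; heap: [0-0 ALLOC][1-37 FREE]
Op 2: free(a) -> (freed a); heap: [0-37 FREE]
Op 3: b = malloc(5) -> b = 0; heap: [0-4 ALLOC][5-37 FREE]
Op 4: c = malloc(1) -> c = 5; heap: [0-4 ALLOC][5-5 ALLOC][6-37 FREE]
malloc(7): first-fit scan over [0-4 ALLOC][5-5 ALLOC][6-37 FREE] -> 6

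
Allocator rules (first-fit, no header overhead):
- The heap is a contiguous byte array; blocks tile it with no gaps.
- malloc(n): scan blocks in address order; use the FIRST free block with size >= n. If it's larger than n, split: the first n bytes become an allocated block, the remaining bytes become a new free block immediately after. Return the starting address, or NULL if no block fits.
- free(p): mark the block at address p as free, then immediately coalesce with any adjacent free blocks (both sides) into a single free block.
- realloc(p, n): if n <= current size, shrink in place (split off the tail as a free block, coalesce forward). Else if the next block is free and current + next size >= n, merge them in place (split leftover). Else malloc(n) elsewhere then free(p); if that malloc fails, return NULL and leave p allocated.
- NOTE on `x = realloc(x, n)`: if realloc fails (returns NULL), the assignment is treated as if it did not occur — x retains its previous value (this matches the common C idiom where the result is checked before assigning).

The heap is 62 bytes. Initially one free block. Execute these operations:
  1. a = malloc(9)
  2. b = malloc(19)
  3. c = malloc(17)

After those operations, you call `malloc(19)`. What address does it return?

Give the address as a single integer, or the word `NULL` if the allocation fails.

Op 1: a = malloc(9) -> a = 0; heap: [0-8 ALLOC][9-61 FREE]
Op 2: b = malloc(19) -> b = 9; heap: [0-8 ALLOC][9-27 ALLOC][28-61 FREE]
Op 3: c = malloc(17) -> c = 28; heap: [0-8 ALLOC][9-27 ALLOC][28-44 ALLOC][45-61 FREE]
malloc(19): first-fit scan over [0-8 ALLOC][9-27 ALLOC][28-44 ALLOC][45-61 FREE] -> NULL

Answer: NULL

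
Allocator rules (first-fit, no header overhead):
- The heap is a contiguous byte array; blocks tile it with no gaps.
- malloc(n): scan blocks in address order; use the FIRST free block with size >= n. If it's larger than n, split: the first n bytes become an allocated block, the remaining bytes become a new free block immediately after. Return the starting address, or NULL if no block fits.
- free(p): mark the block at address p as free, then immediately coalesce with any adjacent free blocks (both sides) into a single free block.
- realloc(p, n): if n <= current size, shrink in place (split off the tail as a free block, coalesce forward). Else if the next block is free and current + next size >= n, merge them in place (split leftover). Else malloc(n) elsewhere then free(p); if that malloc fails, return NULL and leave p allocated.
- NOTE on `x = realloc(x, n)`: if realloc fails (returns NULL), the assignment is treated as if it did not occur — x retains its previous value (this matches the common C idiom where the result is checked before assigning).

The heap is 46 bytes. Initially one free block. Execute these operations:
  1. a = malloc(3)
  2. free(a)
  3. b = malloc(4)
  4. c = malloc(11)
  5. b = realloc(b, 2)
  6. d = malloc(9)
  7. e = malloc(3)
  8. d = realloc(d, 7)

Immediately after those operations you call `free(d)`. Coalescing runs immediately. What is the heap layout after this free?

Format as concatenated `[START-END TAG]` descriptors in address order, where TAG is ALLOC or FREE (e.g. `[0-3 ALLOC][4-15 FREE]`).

Answer: [0-1 ALLOC][2-3 FREE][4-14 ALLOC][15-23 FREE][24-26 ALLOC][27-45 FREE]

Derivation:
Op 1: a = malloc(3) -> a = 0; heap: [0-2 ALLOC][3-45 FREE]
Op 2: free(a) -> (freed a); heap: [0-45 FREE]
Op 3: b = malloc(4) -> b = 0; heap: [0-3 ALLOC][4-45 FREE]
Op 4: c = malloc(11) -> c = 4; heap: [0-3 ALLOC][4-14 ALLOC][15-45 FREE]
Op 5: b = realloc(b, 2) -> b = 0; heap: [0-1 ALLOC][2-3 FREE][4-14 ALLOC][15-45 FREE]
Op 6: d = malloc(9) -> d = 15; heap: [0-1 ALLOC][2-3 FREE][4-14 ALLOC][15-23 ALLOC][24-45 FREE]
Op 7: e = malloc(3) -> e = 24; heap: [0-1 ALLOC][2-3 FREE][4-14 ALLOC][15-23 ALLOC][24-26 ALLOC][27-45 FREE]
Op 8: d = realloc(d, 7) -> d = 15; heap: [0-1 ALLOC][2-3 FREE][4-14 ALLOC][15-21 ALLOC][22-23 FREE][24-26 ALLOC][27-45 FREE]
free(d): d = 15 -> block [15-21 ALLOC]; mark free, coalesce with adjacent free neighbors -> [0-1 ALLOC][2-3 FREE][4-14 ALLOC][15-23 FREE][24-26 ALLOC][27-45 FREE]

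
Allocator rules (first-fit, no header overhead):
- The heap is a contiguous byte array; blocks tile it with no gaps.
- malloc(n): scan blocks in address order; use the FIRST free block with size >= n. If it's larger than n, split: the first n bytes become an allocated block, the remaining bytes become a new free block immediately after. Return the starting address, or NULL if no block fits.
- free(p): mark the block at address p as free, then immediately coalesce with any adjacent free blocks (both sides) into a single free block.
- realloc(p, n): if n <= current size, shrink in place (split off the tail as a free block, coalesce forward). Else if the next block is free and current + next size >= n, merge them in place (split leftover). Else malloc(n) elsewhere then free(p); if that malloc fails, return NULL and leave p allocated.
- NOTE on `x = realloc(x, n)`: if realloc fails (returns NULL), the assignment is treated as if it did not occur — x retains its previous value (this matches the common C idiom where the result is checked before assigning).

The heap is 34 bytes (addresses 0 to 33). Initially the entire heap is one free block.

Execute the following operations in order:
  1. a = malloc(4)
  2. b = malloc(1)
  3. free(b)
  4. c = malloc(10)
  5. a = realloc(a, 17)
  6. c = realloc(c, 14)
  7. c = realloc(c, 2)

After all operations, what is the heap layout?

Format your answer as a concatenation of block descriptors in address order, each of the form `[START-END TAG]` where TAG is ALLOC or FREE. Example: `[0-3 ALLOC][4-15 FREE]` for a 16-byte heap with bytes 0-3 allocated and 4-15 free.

Answer: [0-3 FREE][4-5 ALLOC][6-13 FREE][14-30 ALLOC][31-33 FREE]

Derivation:
Op 1: a = malloc(4) -> a = 0; heap: [0-3 ALLOC][4-33 FREE]
Op 2: b = malloc(1) -> b = 4; heap: [0-3 ALLOC][4-4 ALLOC][5-33 FREE]
Op 3: free(b) -> (freed b); heap: [0-3 ALLOC][4-33 FREE]
Op 4: c = malloc(10) -> c = 4; heap: [0-3 ALLOC][4-13 ALLOC][14-33 FREE]
Op 5: a = realloc(a, 17) -> a = 14; heap: [0-3 FREE][4-13 ALLOC][14-30 ALLOC][31-33 FREE]
Op 6: c = realloc(c, 14) -> NULL (c unchanged); heap: [0-3 FREE][4-13 ALLOC][14-30 ALLOC][31-33 FREE]
Op 7: c = realloc(c, 2) -> c = 4; heap: [0-3 FREE][4-5 ALLOC][6-13 FREE][14-30 ALLOC][31-33 FREE]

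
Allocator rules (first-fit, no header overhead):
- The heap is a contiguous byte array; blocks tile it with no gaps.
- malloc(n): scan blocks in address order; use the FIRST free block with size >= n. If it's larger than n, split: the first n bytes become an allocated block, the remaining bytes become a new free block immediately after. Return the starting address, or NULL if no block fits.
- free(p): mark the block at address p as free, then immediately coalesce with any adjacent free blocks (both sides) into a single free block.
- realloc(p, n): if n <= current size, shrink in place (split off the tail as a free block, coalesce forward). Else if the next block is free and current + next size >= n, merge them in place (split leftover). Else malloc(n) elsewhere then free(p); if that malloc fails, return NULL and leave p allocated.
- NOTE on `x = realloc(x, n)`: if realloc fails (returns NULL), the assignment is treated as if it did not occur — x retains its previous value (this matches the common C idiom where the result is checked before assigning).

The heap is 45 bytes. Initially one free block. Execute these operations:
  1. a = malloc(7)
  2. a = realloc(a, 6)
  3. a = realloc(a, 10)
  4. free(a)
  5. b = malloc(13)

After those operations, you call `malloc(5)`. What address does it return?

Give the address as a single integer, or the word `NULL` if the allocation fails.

Answer: 13

Derivation:
Op 1: a = malloc(7) -> a = 0; heap: [0-6 ALLOC][7-44 FREE]
Op 2: a = realloc(a, 6) -> a = 0; heap: [0-5 ALLOC][6-44 FREE]
Op 3: a = realloc(a, 10) -> a = 0; heap: [0-9 ALLOC][10-44 FREE]
Op 4: free(a) -> (freed a); heap: [0-44 FREE]
Op 5: b = malloc(13) -> b = 0; heap: [0-12 ALLOC][13-44 FREE]
malloc(5): first-fit scan over [0-12 ALLOC][13-44 FREE] -> 13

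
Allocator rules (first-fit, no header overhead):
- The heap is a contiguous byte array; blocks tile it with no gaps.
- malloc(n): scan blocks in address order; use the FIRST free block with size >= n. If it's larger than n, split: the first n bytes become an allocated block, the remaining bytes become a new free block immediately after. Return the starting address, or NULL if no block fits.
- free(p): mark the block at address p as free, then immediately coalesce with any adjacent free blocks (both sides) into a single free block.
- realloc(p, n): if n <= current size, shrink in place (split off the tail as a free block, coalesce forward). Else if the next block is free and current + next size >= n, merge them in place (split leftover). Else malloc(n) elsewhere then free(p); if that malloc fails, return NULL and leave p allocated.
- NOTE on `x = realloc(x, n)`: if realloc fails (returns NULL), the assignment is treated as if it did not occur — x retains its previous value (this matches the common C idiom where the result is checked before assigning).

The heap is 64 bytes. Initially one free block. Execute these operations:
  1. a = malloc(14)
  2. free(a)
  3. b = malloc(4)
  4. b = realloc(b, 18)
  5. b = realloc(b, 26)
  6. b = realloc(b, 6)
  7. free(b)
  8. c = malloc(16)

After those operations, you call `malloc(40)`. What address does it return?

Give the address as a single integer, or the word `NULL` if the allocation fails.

Answer: 16

Derivation:
Op 1: a = malloc(14) -> a = 0; heap: [0-13 ALLOC][14-63 FREE]
Op 2: free(a) -> (freed a); heap: [0-63 FREE]
Op 3: b = malloc(4) -> b = 0; heap: [0-3 ALLOC][4-63 FREE]
Op 4: b = realloc(b, 18) -> b = 0; heap: [0-17 ALLOC][18-63 FREE]
Op 5: b = realloc(b, 26) -> b = 0; heap: [0-25 ALLOC][26-63 FREE]
Op 6: b = realloc(b, 6) -> b = 0; heap: [0-5 ALLOC][6-63 FREE]
Op 7: free(b) -> (freed b); heap: [0-63 FREE]
Op 8: c = malloc(16) -> c = 0; heap: [0-15 ALLOC][16-63 FREE]
malloc(40): first-fit scan over [0-15 ALLOC][16-63 FREE] -> 16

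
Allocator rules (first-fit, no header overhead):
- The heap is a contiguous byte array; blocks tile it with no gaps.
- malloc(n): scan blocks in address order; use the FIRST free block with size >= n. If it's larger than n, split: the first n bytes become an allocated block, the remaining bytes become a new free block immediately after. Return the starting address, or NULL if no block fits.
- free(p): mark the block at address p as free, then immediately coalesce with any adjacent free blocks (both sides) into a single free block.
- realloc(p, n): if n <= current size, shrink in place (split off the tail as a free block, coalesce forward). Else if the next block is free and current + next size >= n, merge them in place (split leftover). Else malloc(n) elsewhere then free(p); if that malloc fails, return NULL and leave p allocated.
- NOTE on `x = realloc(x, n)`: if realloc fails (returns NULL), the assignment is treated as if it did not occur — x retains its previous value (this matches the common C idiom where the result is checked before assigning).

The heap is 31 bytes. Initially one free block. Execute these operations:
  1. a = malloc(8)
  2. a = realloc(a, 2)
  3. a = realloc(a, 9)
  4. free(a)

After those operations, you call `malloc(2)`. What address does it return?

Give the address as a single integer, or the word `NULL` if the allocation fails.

Answer: 0

Derivation:
Op 1: a = malloc(8) -> a = 0; heap: [0-7 ALLOC][8-30 FREE]
Op 2: a = realloc(a, 2) -> a = 0; heap: [0-1 ALLOC][2-30 FREE]
Op 3: a = realloc(a, 9) -> a = 0; heap: [0-8 ALLOC][9-30 FREE]
Op 4: free(a) -> (freed a); heap: [0-30 FREE]
malloc(2): first-fit scan over [0-30 FREE] -> 0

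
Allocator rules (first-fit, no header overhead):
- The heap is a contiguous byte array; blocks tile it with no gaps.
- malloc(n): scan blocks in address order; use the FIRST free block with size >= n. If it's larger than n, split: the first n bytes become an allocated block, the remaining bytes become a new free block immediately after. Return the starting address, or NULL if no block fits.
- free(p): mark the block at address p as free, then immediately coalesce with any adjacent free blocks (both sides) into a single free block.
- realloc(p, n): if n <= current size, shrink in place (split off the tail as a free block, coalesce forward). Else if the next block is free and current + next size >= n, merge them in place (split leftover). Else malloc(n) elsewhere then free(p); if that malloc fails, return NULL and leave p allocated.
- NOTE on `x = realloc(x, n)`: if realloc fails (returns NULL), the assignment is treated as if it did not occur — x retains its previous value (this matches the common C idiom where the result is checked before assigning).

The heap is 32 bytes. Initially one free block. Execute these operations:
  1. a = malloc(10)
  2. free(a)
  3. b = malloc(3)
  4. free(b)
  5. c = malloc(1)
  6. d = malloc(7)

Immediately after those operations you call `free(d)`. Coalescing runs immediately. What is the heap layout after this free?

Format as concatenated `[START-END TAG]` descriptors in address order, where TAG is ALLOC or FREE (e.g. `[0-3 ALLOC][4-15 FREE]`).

Answer: [0-0 ALLOC][1-31 FREE]

Derivation:
Op 1: a = malloc(10) -> a = 0; heap: [0-9 ALLOC][10-31 FREE]
Op 2: free(a) -> (freed a); heap: [0-31 FREE]
Op 3: b = malloc(3) -> b = 0; heap: [0-2 ALLOC][3-31 FREE]
Op 4: free(b) -> (freed b); heap: [0-31 FREE]
Op 5: c = malloc(1) -> c = 0; heap: [0-0 ALLOC][1-31 FREE]
Op 6: d = malloc(7) -> d = 1; heap: [0-0 ALLOC][1-7 ALLOC][8-31 FREE]
free(d): d = 1 -> block [1-7 ALLOC]; mark free, coalesce with adjacent free neighbors -> [0-0 ALLOC][1-31 FREE]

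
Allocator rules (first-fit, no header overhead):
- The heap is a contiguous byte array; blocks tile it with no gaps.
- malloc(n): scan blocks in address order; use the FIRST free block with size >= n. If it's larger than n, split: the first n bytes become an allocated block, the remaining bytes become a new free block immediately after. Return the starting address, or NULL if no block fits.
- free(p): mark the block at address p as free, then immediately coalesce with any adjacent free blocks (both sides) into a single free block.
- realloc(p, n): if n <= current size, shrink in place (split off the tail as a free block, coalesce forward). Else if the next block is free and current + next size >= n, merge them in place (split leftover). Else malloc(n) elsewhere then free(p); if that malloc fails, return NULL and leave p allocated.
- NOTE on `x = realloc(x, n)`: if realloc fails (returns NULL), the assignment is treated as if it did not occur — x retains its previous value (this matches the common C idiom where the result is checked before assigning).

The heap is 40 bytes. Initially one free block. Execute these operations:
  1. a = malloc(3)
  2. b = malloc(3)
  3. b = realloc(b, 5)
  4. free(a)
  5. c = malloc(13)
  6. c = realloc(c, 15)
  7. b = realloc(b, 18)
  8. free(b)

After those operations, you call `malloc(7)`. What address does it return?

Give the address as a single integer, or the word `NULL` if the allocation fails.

Answer: 0

Derivation:
Op 1: a = malloc(3) -> a = 0; heap: [0-2 ALLOC][3-39 FREE]
Op 2: b = malloc(3) -> b = 3; heap: [0-2 ALLOC][3-5 ALLOC][6-39 FREE]
Op 3: b = realloc(b, 5) -> b = 3; heap: [0-2 ALLOC][3-7 ALLOC][8-39 FREE]
Op 4: free(a) -> (freed a); heap: [0-2 FREE][3-7 ALLOC][8-39 FREE]
Op 5: c = malloc(13) -> c = 8; heap: [0-2 FREE][3-7 ALLOC][8-20 ALLOC][21-39 FREE]
Op 6: c = realloc(c, 15) -> c = 8; heap: [0-2 FREE][3-7 ALLOC][8-22 ALLOC][23-39 FREE]
Op 7: b = realloc(b, 18) -> NULL (b unchanged); heap: [0-2 FREE][3-7 ALLOC][8-22 ALLOC][23-39 FREE]
Op 8: free(b) -> (freed b); heap: [0-7 FREE][8-22 ALLOC][23-39 FREE]
malloc(7): first-fit scan over [0-7 FREE][8-22 ALLOC][23-39 FREE] -> 0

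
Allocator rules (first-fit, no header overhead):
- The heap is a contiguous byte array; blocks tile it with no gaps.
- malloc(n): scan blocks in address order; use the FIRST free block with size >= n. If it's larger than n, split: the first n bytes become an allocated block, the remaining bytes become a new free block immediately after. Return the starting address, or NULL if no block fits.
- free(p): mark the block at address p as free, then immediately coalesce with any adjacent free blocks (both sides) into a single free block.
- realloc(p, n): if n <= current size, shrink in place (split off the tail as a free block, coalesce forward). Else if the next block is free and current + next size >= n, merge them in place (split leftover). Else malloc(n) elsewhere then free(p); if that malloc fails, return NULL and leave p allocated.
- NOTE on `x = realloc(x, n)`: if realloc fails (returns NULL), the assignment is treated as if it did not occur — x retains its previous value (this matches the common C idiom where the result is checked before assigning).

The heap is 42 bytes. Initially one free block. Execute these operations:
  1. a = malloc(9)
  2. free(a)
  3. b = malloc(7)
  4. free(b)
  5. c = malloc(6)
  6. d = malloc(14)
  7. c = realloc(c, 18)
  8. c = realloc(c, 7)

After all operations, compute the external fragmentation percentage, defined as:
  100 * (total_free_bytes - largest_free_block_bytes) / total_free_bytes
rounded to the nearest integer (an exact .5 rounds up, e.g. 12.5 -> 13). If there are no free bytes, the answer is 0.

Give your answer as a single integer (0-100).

Op 1: a = malloc(9) -> a = 0; heap: [0-8 ALLOC][9-41 FREE]
Op 2: free(a) -> (freed a); heap: [0-41 FREE]
Op 3: b = malloc(7) -> b = 0; heap: [0-6 ALLOC][7-41 FREE]
Op 4: free(b) -> (freed b); heap: [0-41 FREE]
Op 5: c = malloc(6) -> c = 0; heap: [0-5 ALLOC][6-41 FREE]
Op 6: d = malloc(14) -> d = 6; heap: [0-5 ALLOC][6-19 ALLOC][20-41 FREE]
Op 7: c = realloc(c, 18) -> c = 20; heap: [0-5 FREE][6-19 ALLOC][20-37 ALLOC][38-41 FREE]
Op 8: c = realloc(c, 7) -> c = 20; heap: [0-5 FREE][6-19 ALLOC][20-26 ALLOC][27-41 FREE]
Free blocks: [6 15] total_free=21 largest=15 -> 100*(21-15)/21 = 600/21 ≈ 28.571 -> rounds to 29

Answer: 29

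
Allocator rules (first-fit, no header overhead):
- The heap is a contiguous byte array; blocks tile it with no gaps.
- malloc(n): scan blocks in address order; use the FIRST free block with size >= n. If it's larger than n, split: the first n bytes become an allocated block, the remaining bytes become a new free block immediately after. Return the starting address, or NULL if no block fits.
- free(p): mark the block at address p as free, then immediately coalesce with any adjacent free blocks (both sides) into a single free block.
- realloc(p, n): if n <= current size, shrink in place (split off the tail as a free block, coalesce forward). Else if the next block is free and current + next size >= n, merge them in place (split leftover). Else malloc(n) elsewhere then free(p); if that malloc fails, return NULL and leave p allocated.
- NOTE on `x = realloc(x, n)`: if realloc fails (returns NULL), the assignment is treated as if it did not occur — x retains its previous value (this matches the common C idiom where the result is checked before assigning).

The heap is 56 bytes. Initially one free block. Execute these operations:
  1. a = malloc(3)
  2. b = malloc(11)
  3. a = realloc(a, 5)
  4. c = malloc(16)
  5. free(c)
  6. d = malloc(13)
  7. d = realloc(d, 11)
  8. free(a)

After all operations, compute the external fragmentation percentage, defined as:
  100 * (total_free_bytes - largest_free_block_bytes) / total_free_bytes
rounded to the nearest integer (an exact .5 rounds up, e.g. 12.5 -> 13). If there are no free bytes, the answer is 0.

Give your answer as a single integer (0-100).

Op 1: a = malloc(3) -> a = 0; heap: [0-2 ALLOC][3-55 FREE]
Op 2: b = malloc(11) -> b = 3; heap: [0-2 ALLOC][3-13 ALLOC][14-55 FREE]
Op 3: a = realloc(a, 5) -> a = 14; heap: [0-2 FREE][3-13 ALLOC][14-18 ALLOC][19-55 FREE]
Op 4: c = malloc(16) -> c = 19; heap: [0-2 FREE][3-13 ALLOC][14-18 ALLOC][19-34 ALLOC][35-55 FREE]
Op 5: free(c) -> (freed c); heap: [0-2 FREE][3-13 ALLOC][14-18 ALLOC][19-55 FREE]
Op 6: d = malloc(13) -> d = 19; heap: [0-2 FREE][3-13 ALLOC][14-18 ALLOC][19-31 ALLOC][32-55 FREE]
Op 7: d = realloc(d, 11) -> d = 19; heap: [0-2 FREE][3-13 ALLOC][14-18 ALLOC][19-29 ALLOC][30-55 FREE]
Op 8: free(a) -> (freed a); heap: [0-2 FREE][3-13 ALLOC][14-18 FREE][19-29 ALLOC][30-55 FREE]
Free blocks: [3 5 26] total_free=34 largest=26 -> 100*(34-26)/34 = 800/34 ≈ 23.529 -> rounds to 24

Answer: 24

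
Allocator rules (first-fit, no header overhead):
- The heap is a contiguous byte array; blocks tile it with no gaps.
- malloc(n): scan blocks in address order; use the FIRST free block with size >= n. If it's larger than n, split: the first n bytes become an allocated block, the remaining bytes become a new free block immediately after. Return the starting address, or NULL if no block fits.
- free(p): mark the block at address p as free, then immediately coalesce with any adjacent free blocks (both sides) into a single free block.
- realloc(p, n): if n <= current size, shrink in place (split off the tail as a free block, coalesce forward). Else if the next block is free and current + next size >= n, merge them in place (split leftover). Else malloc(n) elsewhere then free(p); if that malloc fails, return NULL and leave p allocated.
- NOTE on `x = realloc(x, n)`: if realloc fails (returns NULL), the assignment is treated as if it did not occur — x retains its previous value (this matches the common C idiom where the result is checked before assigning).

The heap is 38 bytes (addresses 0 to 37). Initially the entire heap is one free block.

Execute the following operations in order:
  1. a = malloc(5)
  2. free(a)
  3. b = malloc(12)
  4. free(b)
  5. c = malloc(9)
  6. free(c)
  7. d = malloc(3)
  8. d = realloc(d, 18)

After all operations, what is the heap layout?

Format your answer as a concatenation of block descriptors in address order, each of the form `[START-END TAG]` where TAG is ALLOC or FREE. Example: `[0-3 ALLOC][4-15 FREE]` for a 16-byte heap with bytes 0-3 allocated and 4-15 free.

Op 1: a = malloc(5) -> a = 0; heap: [0-4 ALLOC][5-37 FREE]
Op 2: free(a) -> (freed a); heap: [0-37 FREE]
Op 3: b = malloc(12) -> b = 0; heap: [0-11 ALLOC][12-37 FREE]
Op 4: free(b) -> (freed b); heap: [0-37 FREE]
Op 5: c = malloc(9) -> c = 0; heap: [0-8 ALLOC][9-37 FREE]
Op 6: free(c) -> (freed c); heap: [0-37 FREE]
Op 7: d = malloc(3) -> d = 0; heap: [0-2 ALLOC][3-37 FREE]
Op 8: d = realloc(d, 18) -> d = 0; heap: [0-17 ALLOC][18-37 FREE]

Answer: [0-17 ALLOC][18-37 FREE]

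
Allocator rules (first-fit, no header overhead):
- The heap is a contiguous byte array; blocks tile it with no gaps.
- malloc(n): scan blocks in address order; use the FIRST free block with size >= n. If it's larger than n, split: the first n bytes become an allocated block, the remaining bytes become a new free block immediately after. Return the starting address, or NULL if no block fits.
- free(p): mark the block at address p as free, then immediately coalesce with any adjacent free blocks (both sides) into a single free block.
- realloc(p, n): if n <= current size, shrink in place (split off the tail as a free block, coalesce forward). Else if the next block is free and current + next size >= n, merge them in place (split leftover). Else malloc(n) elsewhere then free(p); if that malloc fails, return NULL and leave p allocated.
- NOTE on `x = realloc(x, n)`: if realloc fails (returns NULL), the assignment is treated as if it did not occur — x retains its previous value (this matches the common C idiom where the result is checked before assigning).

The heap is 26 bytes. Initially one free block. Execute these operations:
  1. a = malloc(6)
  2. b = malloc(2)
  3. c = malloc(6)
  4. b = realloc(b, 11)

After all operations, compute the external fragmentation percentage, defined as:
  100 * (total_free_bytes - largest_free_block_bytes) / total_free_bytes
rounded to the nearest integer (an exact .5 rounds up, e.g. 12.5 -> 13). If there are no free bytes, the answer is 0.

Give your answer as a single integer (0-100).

Op 1: a = malloc(6) -> a = 0; heap: [0-5 ALLOC][6-25 FREE]
Op 2: b = malloc(2) -> b = 6; heap: [0-5 ALLOC][6-7 ALLOC][8-25 FREE]
Op 3: c = malloc(6) -> c = 8; heap: [0-5 ALLOC][6-7 ALLOC][8-13 ALLOC][14-25 FREE]
Op 4: b = realloc(b, 11) -> b = 14; heap: [0-5 ALLOC][6-7 FREE][8-13 ALLOC][14-24 ALLOC][25-25 FREE]
Free blocks: [2 1] total_free=3 largest=2 -> 100*(3-2)/3 = 100/3 ≈ 33.333 -> rounds to 33

Answer: 33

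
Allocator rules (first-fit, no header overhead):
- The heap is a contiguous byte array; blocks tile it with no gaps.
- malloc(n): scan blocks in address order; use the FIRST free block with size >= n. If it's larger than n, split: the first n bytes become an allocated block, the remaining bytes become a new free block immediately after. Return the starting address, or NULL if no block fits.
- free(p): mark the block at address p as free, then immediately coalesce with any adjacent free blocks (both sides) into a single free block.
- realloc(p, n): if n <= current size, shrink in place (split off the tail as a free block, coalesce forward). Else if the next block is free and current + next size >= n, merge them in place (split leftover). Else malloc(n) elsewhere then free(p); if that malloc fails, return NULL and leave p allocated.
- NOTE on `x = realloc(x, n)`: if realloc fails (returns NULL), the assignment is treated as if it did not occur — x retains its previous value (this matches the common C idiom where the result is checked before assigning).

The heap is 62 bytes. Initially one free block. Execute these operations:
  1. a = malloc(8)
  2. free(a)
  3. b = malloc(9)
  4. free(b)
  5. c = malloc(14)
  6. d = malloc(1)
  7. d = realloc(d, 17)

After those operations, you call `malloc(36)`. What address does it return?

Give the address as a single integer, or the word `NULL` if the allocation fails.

Answer: NULL

Derivation:
Op 1: a = malloc(8) -> a = 0; heap: [0-7 ALLOC][8-61 FREE]
Op 2: free(a) -> (freed a); heap: [0-61 FREE]
Op 3: b = malloc(9) -> b = 0; heap: [0-8 ALLOC][9-61 FREE]
Op 4: free(b) -> (freed b); heap: [0-61 FREE]
Op 5: c = malloc(14) -> c = 0; heap: [0-13 ALLOC][14-61 FREE]
Op 6: d = malloc(1) -> d = 14; heap: [0-13 ALLOC][14-14 ALLOC][15-61 FREE]
Op 7: d = realloc(d, 17) -> d = 14; heap: [0-13 ALLOC][14-30 ALLOC][31-61 FREE]
malloc(36): first-fit scan over [0-13 ALLOC][14-30 ALLOC][31-61 FREE] -> NULL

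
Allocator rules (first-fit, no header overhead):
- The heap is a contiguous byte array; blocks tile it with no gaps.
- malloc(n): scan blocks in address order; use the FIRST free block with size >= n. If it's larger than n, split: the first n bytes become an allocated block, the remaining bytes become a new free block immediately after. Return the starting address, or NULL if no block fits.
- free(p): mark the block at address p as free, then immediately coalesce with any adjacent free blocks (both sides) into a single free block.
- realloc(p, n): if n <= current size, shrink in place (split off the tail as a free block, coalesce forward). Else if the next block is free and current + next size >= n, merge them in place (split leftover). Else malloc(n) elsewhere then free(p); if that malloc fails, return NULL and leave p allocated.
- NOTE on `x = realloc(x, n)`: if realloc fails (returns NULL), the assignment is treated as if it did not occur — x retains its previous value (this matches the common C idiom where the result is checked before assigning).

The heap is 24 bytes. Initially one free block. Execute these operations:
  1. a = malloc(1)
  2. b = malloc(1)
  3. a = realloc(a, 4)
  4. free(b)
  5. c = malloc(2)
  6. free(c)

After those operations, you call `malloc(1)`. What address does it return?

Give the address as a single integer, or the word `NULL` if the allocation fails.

Op 1: a = malloc(1) -> a = 0; heap: [0-0 ALLOC][1-23 FREE]
Op 2: b = malloc(1) -> b = 1; heap: [0-0 ALLOC][1-1 ALLOC][2-23 FREE]
Op 3: a = realloc(a, 4) -> a = 2; heap: [0-0 FREE][1-1 ALLOC][2-5 ALLOC][6-23 FREE]
Op 4: free(b) -> (freed b); heap: [0-1 FREE][2-5 ALLOC][6-23 FREE]
Op 5: c = malloc(2) -> c = 0; heap: [0-1 ALLOC][2-5 ALLOC][6-23 FREE]
Op 6: free(c) -> (freed c); heap: [0-1 FREE][2-5 ALLOC][6-23 FREE]
malloc(1): first-fit scan over [0-1 FREE][2-5 ALLOC][6-23 FREE] -> 0

Answer: 0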